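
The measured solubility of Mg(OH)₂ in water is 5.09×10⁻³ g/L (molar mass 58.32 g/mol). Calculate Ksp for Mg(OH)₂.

Ksp = 2.66×10⁻¹²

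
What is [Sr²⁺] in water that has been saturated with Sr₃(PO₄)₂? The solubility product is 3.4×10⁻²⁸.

Sr₃(PO₄)₂(s) ⇌ 3 Sr²⁺(aq) + 2 PO₄³⁻(aq)
If s mol/L of Sr₃(PO₄)₂ dissolves, [Sr²⁺] = 3s and [PO₄³⁻] = 2s.
Ksp = [Sr²⁺]^3[PO₄³⁻]^2 = (3s)^3 · (2s)^2 = 108s^5 = 3.4×10⁻²⁸
s = 1.3×10⁻⁶ mol L⁻¹
[Sr²⁺] = 3s = 3.8×10⁻⁶ mol L⁻¹

3.8×10⁻⁶ M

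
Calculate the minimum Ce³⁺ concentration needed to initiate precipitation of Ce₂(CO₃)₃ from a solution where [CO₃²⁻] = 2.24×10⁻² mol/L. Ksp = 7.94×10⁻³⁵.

The threshold for precipitation is Q = Ksp.
Ce₂(CO₃)₃(s) ⇌ 2 Ce³⁺(aq) + 3 CO₃²⁻(aq)
Ksp = [Ce³⁺]^2[CO₃²⁻]^3 = [Ce³⁺]^2(2.24×10⁻²)^3
[Ce³⁺]^2 = 7.94×10⁻³⁵ / (2.24×10⁻²)^3 = 7.06×10⁻³⁰
[Ce³⁺] = 2.66×10⁻¹⁵ mol/L

2.66×10⁻¹⁵ M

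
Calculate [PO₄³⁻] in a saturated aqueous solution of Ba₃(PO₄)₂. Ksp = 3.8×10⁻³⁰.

1.0×10⁻⁶ M

Ba₃(PO₄)₂(s) ⇌ 3 Ba²⁺(aq) + 2 PO₄³⁻(aq)
With molar solubility s: [Ba²⁺] = 3s, [PO₄³⁻] = 2s.
Ksp = [Ba²⁺]^3[PO₄³⁻]^2 = (3s)^3 · (2s)^2 = 108s^5 = 3.8×10⁻³⁰
s = 5.1×10⁻⁷ mol/L
[PO₄³⁻] = 2s = 1.0×10⁻⁶ mol/L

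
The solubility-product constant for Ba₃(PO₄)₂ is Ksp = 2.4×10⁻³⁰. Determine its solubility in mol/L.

4.7×10⁻⁷ M

Ba₃(PO₄)₂(s) ⇌ 3 Ba²⁺(aq) + 2 PO₄³⁻(aq)
Call the molar solubility s, so that [Ba²⁺] = 3s and [PO₄³⁻] = 2s.
Ksp = [Ba²⁺]^3[PO₄³⁻]^2 = (3s)^3 · (2s)^2 = 108s^5
108s^5 = 2.4×10⁻³⁰  ⇒  s^5 = 2.2×10⁻³²
s = (2.2×10⁻³²)^(1/5) = 4.7×10⁻⁷ mol/L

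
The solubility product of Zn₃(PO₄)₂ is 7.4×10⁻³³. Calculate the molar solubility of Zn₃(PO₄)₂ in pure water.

1.5×10⁻⁷ M

Zn₃(PO₄)₂(s) ⇌ 3 Zn²⁺(aq) + 2 PO₄³⁻(aq)
Let s be the molar solubility. Then [Zn²⁺] = 3s and [PO₄³⁻] = 2s.
Ksp = [Zn²⁺]^3[PO₄³⁻]^2 = (3s)^3 · (2s)^2 = 108s^5
108s^5 = 7.4×10⁻³³  ⇒  s^5 = 6.9×10⁻³⁵
Taking the 5th root, s = 1.5×10⁻⁷ mol/L.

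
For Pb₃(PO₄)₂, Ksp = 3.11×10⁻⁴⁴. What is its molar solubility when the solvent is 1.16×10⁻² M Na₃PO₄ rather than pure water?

Pb₃(PO₄)₂(s) ⇌ 3 Pb²⁺(aq) + 2 PO₄³⁻(aq)
With PO₄³⁻ already at 1.16×10⁻² M and s small, take [PO₄³⁻] ≈ 1.16×10⁻² M and [Pb²⁺] = 3s.
Ksp = [Pb²⁺]^3[PO₄³⁻]^2 = (3s)^3(1.16×10⁻²)^2
(3s)^3 = 3.11×10⁻⁴⁴ / (1.16×10⁻²)^2 = 2.31×10⁻⁴⁰
s = 2.05×10⁻¹⁴ M

2.05×10⁻¹⁴ M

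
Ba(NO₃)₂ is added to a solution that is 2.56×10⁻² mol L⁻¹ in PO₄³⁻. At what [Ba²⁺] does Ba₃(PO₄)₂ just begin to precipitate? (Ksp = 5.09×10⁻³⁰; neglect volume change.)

1.98×10⁻⁹ M

The threshold for precipitation is Q = Ksp.
Ba₃(PO₄)₂(s) ⇌ 3 Ba²⁺(aq) + 2 PO₄³⁻(aq)
Ksp = [Ba²⁺]^3[PO₄³⁻]^2 = [Ba²⁺]^3(2.56×10⁻²)^2
[Ba²⁺]^3 = 5.09×10⁻³⁰ / (2.56×10⁻²)^2 = 7.77×10⁻²⁷
[Ba²⁺] = 1.98×10⁻⁹ mol L⁻¹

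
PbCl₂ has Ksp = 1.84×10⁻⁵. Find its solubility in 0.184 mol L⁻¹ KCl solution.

5.43×10⁻⁴ M

PbCl₂(s) ⇌ Pb²⁺(aq) + 2 Cl⁻(aq)
With Cl⁻ already at 0.184 mol L⁻¹ and s small, take [Cl⁻] ≈ 0.184 mol L⁻¹ and [Pb²⁺] = s.
Ksp = [Pb²⁺][Cl⁻]^2 = s(0.184)^2
s = 1.84×10⁻⁵ / (0.184)^2 = 5.43×10⁻⁴
s = 5.43×10⁻⁴ mol L⁻¹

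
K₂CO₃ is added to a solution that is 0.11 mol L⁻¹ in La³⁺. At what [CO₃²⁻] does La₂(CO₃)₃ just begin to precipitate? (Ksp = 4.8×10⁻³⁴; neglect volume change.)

3.4×10⁻¹¹ M

Precipitation begins when Q = Ksp.
La₂(CO₃)₃(s) ⇌ 2 La³⁺(aq) + 3 CO₃²⁻(aq)
Ksp = [La³⁺]^2[CO₃²⁻]^3 = [CO₃²⁻]^3(0.11)^2
[CO₃²⁻]^3 = 4.8×10⁻³⁴ / (0.11)^2 = 4.0×10⁻³²
[CO₃²⁻] = 3.4×10⁻¹¹ mol L⁻¹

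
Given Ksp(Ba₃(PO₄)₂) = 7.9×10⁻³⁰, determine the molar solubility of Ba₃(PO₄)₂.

Ba₃(PO₄)₂(s) ⇌ 3 Ba²⁺(aq) + 2 PO₄³⁻(aq)
Call the molar solubility s, so that [Ba²⁺] = 3s and [PO₄³⁻] = 2s.
Ksp = [Ba²⁺]^3[PO₄³⁻]^2 = (3s)^3 · (2s)^2 = 108s^5
108s^5 = 7.9×10⁻³⁰  ⇒  s^5 = 7.3×10⁻³²
s = 5.9×10⁻⁷ mol/L

5.9×10⁻⁷ M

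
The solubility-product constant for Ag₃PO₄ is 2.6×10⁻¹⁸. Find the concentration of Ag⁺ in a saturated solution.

Ag₃PO₄(s) ⇌ 3 Ag⁺(aq) + PO₄³⁻(aq)
Call the molar solubility s, so that [Ag⁺] = 3s and [PO₄³⁻] = s.
Ksp = [Ag⁺]^3[PO₄³⁻] = (3s)^3 · s = 27s^4 = 2.6×10⁻¹⁸
s = 1.8×10⁻⁵ mol/L
[Ag⁺] = 3s = 5.3×10⁻⁵ mol/L

5.3×10⁻⁵ M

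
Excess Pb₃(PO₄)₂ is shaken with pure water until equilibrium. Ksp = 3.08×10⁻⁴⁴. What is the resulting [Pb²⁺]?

2.33×10⁻⁹ M

Pb₃(PO₄)₂(s) ⇌ 3 Pb²⁺(aq) + 2 PO₄³⁻(aq)
If s mol/L of Pb₃(PO₄)₂ dissolves, [Pb²⁺] = 3s and [PO₄³⁻] = 2s.
Ksp = [Pb²⁺]^3[PO₄³⁻]^2 = (3s)^3 · (2s)^2 = 108s^5 = 3.08×10⁻⁴⁴
s = 7.78×10⁻¹⁰ M
[Pb²⁺] = 3s = 2.33×10⁻⁹ M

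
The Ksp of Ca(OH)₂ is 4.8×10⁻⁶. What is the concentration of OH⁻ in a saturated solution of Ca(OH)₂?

Ca(OH)₂(s) ⇌ Ca²⁺(aq) + 2 OH⁻(aq)
Let s be the molar solubility. Then [Ca²⁺] = s and [OH⁻] = 2s.
Ksp = [Ca²⁺][OH⁻]^2 = s · (2s)^2 = 4s^3 = 4.8×10⁻⁶
s = 1.1×10⁻² M
[OH⁻] = 2s = 2.1×10⁻² M

2.1×10⁻² M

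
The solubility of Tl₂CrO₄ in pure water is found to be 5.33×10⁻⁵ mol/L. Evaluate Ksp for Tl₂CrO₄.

Tl₂CrO₄(s) ⇌ 2 Tl⁺(aq) + CrO₄²⁻(aq)
Let s be the molar solubility. Then [Tl⁺] = 2s and [CrO₄²⁻] = s.
Ksp = [Tl⁺]^2[CrO₄²⁻] = (2s)^2 · s = 4s^3
Ksp = 4 × (5.33×10⁻⁵)^3 = 6.06×10⁻¹³

Ksp = 6.06×10⁻¹³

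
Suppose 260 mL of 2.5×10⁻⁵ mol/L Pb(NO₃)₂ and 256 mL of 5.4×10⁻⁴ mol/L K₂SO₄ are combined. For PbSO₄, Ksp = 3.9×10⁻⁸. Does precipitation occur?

After mixing, V = 260 mL + 256 mL = 516 mL.
[Pb²⁺] = (2.5×10⁻⁵)(260)/516 = 1.3×10⁻⁵ mol/L
[SO₄²⁻] = (5.4×10⁻⁴)(256)/516 = 2.7×10⁻⁴ mol/L
Q = [Pb²⁺][SO₄²⁻] = 3.4×10⁻⁹
Since Q (3.4×10⁻⁹) is less than Ksp (3.9×10⁻⁸), no PbSO₄ precipitates.

No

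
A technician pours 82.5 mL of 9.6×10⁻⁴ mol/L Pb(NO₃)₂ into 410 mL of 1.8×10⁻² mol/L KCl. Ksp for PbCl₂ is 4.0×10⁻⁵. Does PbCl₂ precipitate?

The combined volume is 492.5 mL.
[Pb²⁺] = (9.6×10⁻⁴)(82.5)/492.5 = 1.6×10⁻⁴ mol/L
[Cl⁻] = (1.8×10⁻²)(410)/492.5 = 1.5×10⁻² mol/L
Q = [Pb²⁺][Cl⁻]^2 = 3.6×10⁻⁸
Q = 3.6×10⁻⁸ < Ksp = 4.0×10⁻⁵, so the solution is unsaturated and no precipitate forms.

No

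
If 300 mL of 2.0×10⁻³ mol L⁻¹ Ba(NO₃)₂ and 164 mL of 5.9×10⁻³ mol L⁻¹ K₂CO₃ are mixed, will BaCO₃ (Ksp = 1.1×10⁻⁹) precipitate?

Yes

Total volume after mixing = 300 + 164 = 464 mL.
[Ba²⁺] = (2.0×10⁻³)(300)/464 = 1.3×10⁻³ mol L⁻¹
[CO₃²⁻] = (5.9×10⁻³)(164)/464 = 2.1×10⁻³ mol L⁻¹
Q = [Ba²⁺][CO₃²⁻] = 2.7×10⁻⁶
Because Q > Ksp (2.7×10⁻⁶ vs 1.1×10⁻⁹), a precipitate of BaCO₃ forms.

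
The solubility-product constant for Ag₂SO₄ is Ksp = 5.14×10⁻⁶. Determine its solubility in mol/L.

Ag₂SO₄(s) ⇌ 2 Ag⁺(aq) + SO₄²⁻(aq)
Let s be the molar solubility. Then [Ag⁺] = 2s and [SO₄²⁻] = s.
Ksp = [Ag⁺]^2[SO₄²⁻] = (2s)^2 · s = 4s^3
4s^3 = 5.14×10⁻⁶  ⇒  s^3 = 1.29×10⁻⁶
s = 1.09×10⁻² mol L⁻¹

1.09×10⁻² M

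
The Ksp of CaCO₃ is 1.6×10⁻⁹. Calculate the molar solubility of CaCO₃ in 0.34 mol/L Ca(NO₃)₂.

CaCO₃(s) ⇌ Ca²⁺(aq) + CO₃²⁻(aq)
The solution already contains Ca²⁺ at 0.34 mol/L. Let s be the molar solubility of CaCO₃.
[Ca²⁺] ≈ 0.34 mol/L (common ion dominates); [CO₃²⁻] = s.
Ksp = [Ca²⁺][CO₃²⁻] = (0.34)s
s = 1.6×10⁻⁹ / (0.34) = 4.7×10⁻⁹
s = 4.7×10⁻⁹ mol/L

4.7×10⁻⁹ M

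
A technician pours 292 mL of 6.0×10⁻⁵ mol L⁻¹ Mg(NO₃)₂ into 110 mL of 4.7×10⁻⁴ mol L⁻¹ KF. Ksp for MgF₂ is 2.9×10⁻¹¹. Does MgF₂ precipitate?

No

After mixing, V = 292 mL + 110 mL = 402 mL.
[Mg²⁺] = (6.0×10⁻⁵)(292)/402 = 4.4×10⁻⁵ mol L⁻¹
[F⁻] = (4.7×10⁻⁴)(110)/402 = 1.3×10⁻⁴ mol L⁻¹
Q = [Mg²⁺][F⁻]^2 = 7.2×10⁻¹³
Q = 7.2×10⁻¹³ < Ksp = 2.9×10⁻¹¹, so the solution is unsaturated and no precipitate forms.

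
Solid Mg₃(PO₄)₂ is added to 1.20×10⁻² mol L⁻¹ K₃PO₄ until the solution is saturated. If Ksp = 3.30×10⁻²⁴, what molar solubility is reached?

Mg₃(PO₄)₂(s) ⇌ 3 Mg²⁺(aq) + 2 PO₄³⁻(aq)
PO₄³⁻ is already present at 1.20×10⁻² mol L⁻¹. If s mol/L of Mg₃(PO₄)₂ dissolves, [Mg²⁺] = 3s while [PO₄³⁻] ≈ 1.20×10⁻² mol L⁻¹.
Ksp = [Mg²⁺]^3[PO₄³⁻]^2 = (3s)^3(1.20×10⁻²)^2
(3s)^3 = 3.30×10⁻²⁴ / (1.20×10⁻²)^2 = 2.29×10⁻²⁰
s = 9.47×10⁻⁸ mol L⁻¹

9.47×10⁻⁸ M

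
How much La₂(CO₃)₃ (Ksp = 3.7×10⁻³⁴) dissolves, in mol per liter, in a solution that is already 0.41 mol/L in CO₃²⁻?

La₂(CO₃)₃(s) ⇌ 2 La³⁺(aq) + 3 CO₃²⁻(aq)
With CO₃²⁻ already at 0.41 mol/L and s small, take [CO₃²⁻] ≈ 0.41 mol/L and [La³⁺] = 2s.
Ksp = [La³⁺]^2[CO₃²⁻]^3 = (2s)^2(0.41)^3
(2s)^2 = 3.7×10⁻³⁴ / (0.41)^3 = 5.4×10⁻³³
s = 3.7×10⁻¹⁷ mol/L

3.7×10⁻¹⁷ M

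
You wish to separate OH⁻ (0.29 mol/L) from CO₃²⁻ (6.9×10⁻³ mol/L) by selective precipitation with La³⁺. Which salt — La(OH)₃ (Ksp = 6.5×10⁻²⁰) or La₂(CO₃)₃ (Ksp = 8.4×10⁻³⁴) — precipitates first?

La(OH)₃

Precipitation begins when Q = Ksp.
For La(OH)₃: [La³⁺] = (Ksp/[OH⁻]^3) = 2.7×10⁻¹⁸ mol/L
For La₂(CO₃)₃: [La³⁺] = (Ksp/[CO₃²⁻]^3)^(1/2) = 5.1×10⁻¹⁴ mol/L
La(OH)₃ requires the lower [La³⁺], so it precipitates first.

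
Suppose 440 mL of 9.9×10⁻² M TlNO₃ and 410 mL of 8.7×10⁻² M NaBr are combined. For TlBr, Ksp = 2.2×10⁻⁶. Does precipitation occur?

Yes

After mixing, V = 440 mL + 410 mL = 850 mL.
[Tl⁺] = (9.9×10⁻²)(440)/850 = 5.1×10⁻² M
[Br⁻] = (8.7×10⁻²)(410)/850 = 4.2×10⁻² M
Q = [Tl⁺][Br⁻] = 2.2×10⁻³
Since Q (2.2×10⁻³) exceeds Ksp (2.2×10⁻⁶), TlBr will precipitate.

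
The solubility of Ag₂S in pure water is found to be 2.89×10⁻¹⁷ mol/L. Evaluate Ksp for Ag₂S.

Ksp = 9.66×10⁻⁵⁰

Ag₂S(s) ⇌ 2 Ag⁺(aq) + S²⁻(aq)
Call the molar solubility s, so that [Ag⁺] = 2s and [S²⁻] = s.
Ksp = [Ag⁺]^2[S²⁻] = (2s)^2 · s = 4s^3
Ksp = 4 × (2.89×10⁻¹⁷)^3 = 9.66×10⁻⁵⁰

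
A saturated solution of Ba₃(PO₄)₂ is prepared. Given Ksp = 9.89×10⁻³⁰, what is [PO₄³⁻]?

Ba₃(PO₄)₂(s) ⇌ 3 Ba²⁺(aq) + 2 PO₄³⁻(aq)
If s mol/L of Ba₃(PO₄)₂ dissolves, [Ba²⁺] = 3s and [PO₄³⁻] = 2s.
Ksp = [Ba²⁺]^3[PO₄³⁻]^2 = (3s)^3 · (2s)^2 = 108s^5 = 9.89×10⁻³⁰
s = 6.20×10⁻⁷ M
[PO₄³⁻] = 2s = 1.24×10⁻⁶ M

1.24×10⁻⁶ M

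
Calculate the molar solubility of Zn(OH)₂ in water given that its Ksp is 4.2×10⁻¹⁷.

Zn(OH)₂(s) ⇌ Zn²⁺(aq) + 2 OH⁻(aq)
For each mole of Zn(OH)₂ that dissolves per liter, [Zn²⁺] = s and [OH⁻] = 2s; let s denote this solubility.
Ksp = [Zn²⁺][OH⁻]^2 = s · (2s)^2 = 4s^3
4s^3 = 4.2×10⁻¹⁷  ⇒  s^3 = 1.1×10⁻¹⁷
s = (1.1×10⁻¹⁷)^(1/3) = 2.2×10⁻⁶ mol/L

2.2×10⁻⁶ M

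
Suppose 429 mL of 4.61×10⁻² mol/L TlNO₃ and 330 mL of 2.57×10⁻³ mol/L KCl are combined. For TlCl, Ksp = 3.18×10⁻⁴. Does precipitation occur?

No

After mixing, V = 429 mL + 330 mL = 759 mL.
[Tl⁺] = (4.61×10⁻²)(429)/759 = 2.61×10⁻² mol/L
[Cl⁻] = (2.57×10⁻³)(330)/759 = 1.12×10⁻³ mol/L
Q = [Tl⁺][Cl⁻] = 2.91×10⁻⁵
Q < Ksp (2.91×10⁻⁵ vs 3.18×10⁻⁴); the solution remains unsaturated and no precipitate forms.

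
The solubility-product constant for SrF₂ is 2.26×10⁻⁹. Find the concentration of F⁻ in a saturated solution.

1.65×10⁻³ M

SrF₂(s) ⇌ Sr²⁺(aq) + 2 F⁻(aq)
Let s be the molar solubility. Then [Sr²⁺] = s and [F⁻] = 2s.
Ksp = [Sr²⁺][F⁻]^2 = s · (2s)^2 = 4s^3 = 2.26×10⁻⁹
s = 8.27×10⁻⁴ mol/L
[F⁻] = 2s = 1.65×10⁻³ mol/L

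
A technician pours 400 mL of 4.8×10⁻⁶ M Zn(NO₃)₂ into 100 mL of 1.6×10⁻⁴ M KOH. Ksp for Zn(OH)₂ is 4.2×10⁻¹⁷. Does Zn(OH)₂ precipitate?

Yes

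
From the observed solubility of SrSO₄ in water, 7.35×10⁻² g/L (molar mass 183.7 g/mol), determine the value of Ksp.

Ksp = 1.60×10⁻⁷

Molar solubility s = (7.35×10⁻² g/L) / (183.7 g/mol) = 4.0011×10⁻⁴ mol/L
SrSO₄(s) ⇌ Sr²⁺(aq) + SO₄²⁻(aq)
Call the molar solubility s, so that [Sr²⁺] = s and [SO₄²⁻] = s.
Ksp = [Sr²⁺][SO₄²⁻] = s · s = s^2
Ksp = (4.0011×10⁻⁴)^2 = 1.60×10⁻⁷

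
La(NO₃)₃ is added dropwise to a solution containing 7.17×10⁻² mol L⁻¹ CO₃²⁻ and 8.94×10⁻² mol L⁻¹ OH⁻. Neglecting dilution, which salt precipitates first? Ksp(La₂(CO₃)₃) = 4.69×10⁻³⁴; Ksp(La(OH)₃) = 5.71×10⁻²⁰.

The threshold for precipitation is Q = Ksp.
For La₂(CO₃)₃: [La³⁺] = (Ksp/[CO₃²⁻]^3)^(1/2) = 1.13×10⁻¹⁵ mol L⁻¹
For La(OH)₃: [La³⁺] = (Ksp/[OH⁻]^3) = 7.99×10⁻¹⁷ mol L⁻¹
The smaller threshold [La³⁺] is reached first, so La(OH)₃ precipitates first.

La(OH)₃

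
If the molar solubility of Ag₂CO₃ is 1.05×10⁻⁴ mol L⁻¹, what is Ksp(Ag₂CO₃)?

Ksp = 4.63×10⁻¹²

Ag₂CO₃(s) ⇌ 2 Ag⁺(aq) + CO₃²⁻(aq)
Call the molar solubility s, so that [Ag⁺] = 2s and [CO₃²⁻] = s.
Ksp = [Ag⁺]^2[CO₃²⁻] = (2s)^2 · s = 4s^3
Ksp = 4 × (1.05×10⁻⁴)^3 = 4.63×10⁻¹²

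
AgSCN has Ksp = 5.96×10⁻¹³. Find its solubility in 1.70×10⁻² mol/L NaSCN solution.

AgSCN(s) ⇌ Ag⁺(aq) + SCN⁻(aq)
SCN⁻ is already present at 1.70×10⁻² mol/L. If s mol/L of AgSCN dissolves, [Ag⁺] = s while [SCN⁻] ≈ 1.70×10⁻² mol/L.
Ksp = [Ag⁺][SCN⁻] = s(1.70×10⁻²)
s = 5.96×10⁻¹³ / (1.70×10⁻²) = 3.51×10⁻¹¹
s = 3.51×10⁻¹¹ mol/L

3.51×10⁻¹¹ M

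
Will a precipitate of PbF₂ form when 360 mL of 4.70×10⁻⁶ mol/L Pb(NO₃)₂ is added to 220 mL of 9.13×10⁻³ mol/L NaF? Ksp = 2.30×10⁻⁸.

Total volume after mixing = 360 + 220 = 580 mL.
[Pb²⁺] = (4.70×10⁻⁶)(360)/580 = 2.92×10⁻⁶ mol/L
[F⁻] = (9.13×10⁻³)(220)/580 = 3.46×10⁻³ mol/L
Q = [Pb²⁺][F⁻]^2 = 3.50×10⁻¹¹
Q < Ksp (3.50×10⁻¹¹ vs 2.30×10⁻⁸); the solution remains unsaturated and no precipitate forms.

No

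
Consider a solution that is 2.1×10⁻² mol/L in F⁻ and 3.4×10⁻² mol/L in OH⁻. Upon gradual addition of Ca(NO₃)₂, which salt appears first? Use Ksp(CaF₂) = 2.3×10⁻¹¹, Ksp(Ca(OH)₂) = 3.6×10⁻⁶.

CaF₂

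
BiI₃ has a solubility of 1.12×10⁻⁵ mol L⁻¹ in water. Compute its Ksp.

BiI₃(s) ⇌ Bi³⁺(aq) + 3 I⁻(aq)
If s mol/L of BiI₃ dissolves, [Bi³⁺] = s and [I⁻] = 3s.
Ksp = [Bi³⁺][I⁻]^3 = s · (3s)^3 = 27s^4
Ksp = 27 × (1.12×10⁻⁵)^4 = 4.25×10⁻¹⁹

Ksp = 4.25×10⁻¹⁹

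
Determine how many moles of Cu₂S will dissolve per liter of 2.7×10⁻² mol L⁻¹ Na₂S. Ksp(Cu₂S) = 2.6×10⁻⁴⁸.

4.9×10⁻²⁴ M

Cu₂S(s) ⇌ 2 Cu⁺(aq) + S²⁻(aq)
The solution already contains S²⁻ at 2.7×10⁻² mol L⁻¹. Let s be the molar solubility of Cu₂S.
[S²⁻] ≈ 2.7×10⁻² mol L⁻¹ (common ion dominates); [Cu⁺] = 2s.
Ksp = [Cu⁺]^2[S²⁻] = (2s)^2(2.7×10⁻²)
(2s)^2 = 2.6×10⁻⁴⁸ / (2.7×10⁻²) = 9.6×10⁻⁴⁷
s = 4.9×10⁻²⁴ mol L⁻¹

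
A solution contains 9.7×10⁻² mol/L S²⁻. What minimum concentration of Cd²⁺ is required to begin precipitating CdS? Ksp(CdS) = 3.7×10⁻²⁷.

3.8×10⁻²⁶ M

A salt starts to precipitate once the ion product Q reaches its Ksp.
CdS(s) ⇌ Cd²⁺(aq) + S²⁻(aq)
Ksp = [Cd²⁺][S²⁻] = [Cd²⁺](9.7×10⁻²)
[Cd²⁺] = 3.7×10⁻²⁷ / (9.7×10⁻²) = 3.8×10⁻²⁶
[Cd²⁺] = 3.8×10⁻²⁶ mol/L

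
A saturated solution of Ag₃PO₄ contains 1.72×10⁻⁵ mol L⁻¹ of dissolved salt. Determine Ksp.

Ksp = 2.36×10⁻¹⁸

Ag₃PO₄(s) ⇌ 3 Ag⁺(aq) + PO₄³⁻(aq)
Let s be the molar solubility. Then [Ag⁺] = 3s and [PO₄³⁻] = s.
Ksp = [Ag⁺]^3[PO₄³⁻] = (3s)^3 · s = 27s^4
Ksp = 27 × (1.72×10⁻⁵)^4 = 2.36×10⁻¹⁸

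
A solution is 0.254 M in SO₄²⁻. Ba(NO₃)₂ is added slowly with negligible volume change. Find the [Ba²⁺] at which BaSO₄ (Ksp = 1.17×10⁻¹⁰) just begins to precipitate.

4.61×10⁻¹⁰ M

The threshold for precipitation is Q = Ksp.
BaSO₄(s) ⇌ Ba²⁺(aq) + SO₄²⁻(aq)
Ksp = [Ba²⁺][SO₄²⁻] = [Ba²⁺](0.254)
[Ba²⁺] = 1.17×10⁻¹⁰ / (0.254) = 4.61×10⁻¹⁰
[Ba²⁺] = 4.61×10⁻¹⁰ M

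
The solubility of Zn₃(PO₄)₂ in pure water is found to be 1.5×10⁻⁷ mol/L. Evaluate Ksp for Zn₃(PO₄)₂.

Ksp = 8.2×10⁻³³

Zn₃(PO₄)₂(s) ⇌ 3 Zn²⁺(aq) + 2 PO₄³⁻(aq)
Let s be the molar solubility. Then [Zn²⁺] = 3s and [PO₄³⁻] = 2s.
Ksp = [Zn²⁺]^3[PO₄³⁻]^2 = (3s)^3 · (2s)^2 = 108s^5
Ksp = 108 × (1.5×10⁻⁷)^5 = 8.2×10⁻³³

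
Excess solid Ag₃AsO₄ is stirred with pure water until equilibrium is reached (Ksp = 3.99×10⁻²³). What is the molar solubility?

Ag₃AsO₄(s) ⇌ 3 Ag⁺(aq) + AsO₄³⁻(aq)
For each mole of Ag₃AsO₄ that dissolves per liter, [Ag⁺] = 3s and [AsO₄³⁻] = s; let s denote this solubility.
Ksp = [Ag⁺]^3[AsO₄³⁻] = (3s)^3 · s = 27s^4
27s^4 = 3.99×10⁻²³  ⇒  s^4 = 1.48×10⁻²⁴
s = 1.10×10⁻⁶ M

1.10×10⁻⁶ M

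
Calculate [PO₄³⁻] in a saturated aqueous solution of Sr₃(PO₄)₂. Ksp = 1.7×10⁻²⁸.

2.2×10⁻⁶ M

Sr₃(PO₄)₂(s) ⇌ 3 Sr²⁺(aq) + 2 PO₄³⁻(aq)
If s mol/L of Sr₃(PO₄)₂ dissolves, [Sr²⁺] = 3s and [PO₄³⁻] = 2s.
Ksp = [Sr²⁺]^3[PO₄³⁻]^2 = (3s)^3 · (2s)^2 = 108s^5 = 1.7×10⁻²⁸
s = 1.1×10⁻⁶ M
[PO₄³⁻] = 2s = 2.2×10⁻⁶ M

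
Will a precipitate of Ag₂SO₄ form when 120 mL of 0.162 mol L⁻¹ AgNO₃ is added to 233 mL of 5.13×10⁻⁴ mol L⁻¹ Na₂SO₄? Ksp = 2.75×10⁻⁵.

No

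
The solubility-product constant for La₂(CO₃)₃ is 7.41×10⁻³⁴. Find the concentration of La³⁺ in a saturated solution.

1.85×10⁻⁷ M

La₂(CO₃)₃(s) ⇌ 2 La³⁺(aq) + 3 CO₃²⁻(aq)
Let s be the molar solubility. Then [La³⁺] = 2s and [CO₃²⁻] = 3s.
Ksp = [La³⁺]^2[CO₃²⁻]^3 = (2s)^2 · (3s)^3 = 108s^5 = 7.41×10⁻³⁴
s = 9.27×10⁻⁸ mol/L
[La³⁺] = 2s = 1.85×10⁻⁷ mol/L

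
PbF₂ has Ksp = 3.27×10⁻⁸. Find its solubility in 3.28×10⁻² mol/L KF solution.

PbF₂(s) ⇌ Pb²⁺(aq) + 2 F⁻(aq)
With F⁻ already at 3.28×10⁻² mol/L and s small, take [F⁻] ≈ 3.28×10⁻² mol/L and [Pb²⁺] = s.
Ksp = [Pb²⁺][F⁻]^2 = s(3.28×10⁻²)^2
s = 3.27×10⁻⁸ / (3.28×10⁻²)^2 = 3.04×10⁻⁵
s = 3.04×10⁻⁵ mol/L

3.04×10⁻⁵ M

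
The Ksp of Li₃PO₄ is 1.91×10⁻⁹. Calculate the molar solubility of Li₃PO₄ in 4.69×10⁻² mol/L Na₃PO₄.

1.15×10⁻³ M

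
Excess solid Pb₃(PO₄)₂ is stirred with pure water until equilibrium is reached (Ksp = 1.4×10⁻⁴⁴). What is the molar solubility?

6.6×10⁻¹⁰ M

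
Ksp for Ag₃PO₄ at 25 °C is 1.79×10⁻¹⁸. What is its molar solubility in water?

1.60×10⁻⁵ M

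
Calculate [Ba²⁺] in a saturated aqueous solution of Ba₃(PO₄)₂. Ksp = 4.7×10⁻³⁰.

1.6×10⁻⁶ M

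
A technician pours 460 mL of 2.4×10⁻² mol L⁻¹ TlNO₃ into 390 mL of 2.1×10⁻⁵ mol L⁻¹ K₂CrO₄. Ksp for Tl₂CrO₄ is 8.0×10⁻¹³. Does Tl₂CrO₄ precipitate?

Yes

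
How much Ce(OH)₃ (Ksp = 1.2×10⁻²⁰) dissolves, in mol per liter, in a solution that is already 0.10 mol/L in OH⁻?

Ce(OH)₃(s) ⇌ Ce³⁺(aq) + 3 OH⁻(aq)
The solution already contains OH⁻ at 0.10 mol/L. Let s be the molar solubility of Ce(OH)₃.
[OH⁻] ≈ 0.10 mol/L (common ion dominates); [Ce³⁺] = s.
Ksp = [Ce³⁺][OH⁻]^3 = s(0.10)^3
s = 1.2×10⁻²⁰ / (0.10)^3 = 1.2×10⁻¹⁷
s = 1.2×10⁻¹⁷ mol/L

1.2×10⁻¹⁷ M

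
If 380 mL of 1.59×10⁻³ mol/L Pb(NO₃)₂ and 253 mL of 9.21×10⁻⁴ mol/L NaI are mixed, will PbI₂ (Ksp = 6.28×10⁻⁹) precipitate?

Total volume after mixing = 380 + 253 = 633 mL.
[Pb²⁺] = (1.59×10⁻³)(380)/633 = 9.55×10⁻⁴ mol/L
[I⁻] = (9.21×10⁻⁴)(253)/633 = 3.68×10⁻⁴ mol/L
Q = [Pb²⁺][I⁻]^2 = 1.29×10⁻¹⁰
Q = 1.29×10⁻¹⁰ < Ksp = 6.28×10⁻⁹, so the solution is unsaturated and no precipitate forms.

No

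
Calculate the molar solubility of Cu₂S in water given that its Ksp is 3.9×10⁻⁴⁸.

9.9×10⁻¹⁷ M

Cu₂S(s) ⇌ 2 Cu⁺(aq) + S²⁻(aq)
Let s be the molar solubility. Then [Cu⁺] = 2s and [S²⁻] = s.
Ksp = [Cu⁺]^2[S²⁻] = (2s)^2 · s = 4s^3
4s^3 = 3.9×10⁻⁴⁸  ⇒  s^3 = 9.8×10⁻⁴⁹
Taking the 3rd root, s = 9.9×10⁻¹⁷ mol L⁻¹.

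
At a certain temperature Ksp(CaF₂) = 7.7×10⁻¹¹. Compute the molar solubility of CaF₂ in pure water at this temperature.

2.7×10⁻⁴ M

CaF₂(s) ⇌ Ca²⁺(aq) + 2 F⁻(aq)
Call the molar solubility s, so that [Ca²⁺] = s and [F⁻] = 2s.
Ksp = [Ca²⁺][F⁻]^2 = s · (2s)^2 = 4s^3
4s^3 = 7.7×10⁻¹¹  ⇒  s^3 = 1.9×10⁻¹¹
s = (1.9×10⁻¹¹)^(1/3) = 2.7×10⁻⁴ mol/L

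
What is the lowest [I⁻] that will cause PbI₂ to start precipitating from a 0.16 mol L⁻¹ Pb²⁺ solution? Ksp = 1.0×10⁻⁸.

2.5×10⁻⁴ M

Precipitation of each salt begins when its ion product equals Ksp.
PbI₂(s) ⇌ Pb²⁺(aq) + 2 I⁻(aq)
Ksp = [Pb²⁺][I⁻]^2 = [I⁻]^2(0.16)
[I⁻]^2 = 1.0×10⁻⁸ / (0.16) = 6.3×10⁻⁸
[I⁻] = 2.5×10⁻⁴ mol L⁻¹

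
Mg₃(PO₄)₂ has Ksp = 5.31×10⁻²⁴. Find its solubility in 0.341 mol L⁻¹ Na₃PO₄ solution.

Mg₃(PO₄)₂(s) ⇌ 3 Mg²⁺(aq) + 2 PO₄³⁻(aq)
Let s be the solubility of Mg₃(PO₄)₂ here. The common ion gives [PO₄³⁻] ≈ 0.341 mol L⁻¹, and [Mg²⁺] = 3s.
Ksp = [Mg²⁺]^3[PO₄³⁻]^2 = (3s)^3(0.341)^2
(3s)^3 = 5.31×10⁻²⁴ / (0.341)^2 = 4.57×10⁻²³
s = 1.19×10⁻⁸ mol L⁻¹

1.19×10⁻⁸ M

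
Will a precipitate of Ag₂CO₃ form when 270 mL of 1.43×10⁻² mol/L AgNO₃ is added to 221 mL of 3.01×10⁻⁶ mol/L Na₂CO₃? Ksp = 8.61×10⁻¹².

Yes

Total volume after mixing = 270 + 221 = 491 mL.
[Ag⁺] = (1.43×10⁻²)(270)/491 = 7.86×10⁻³ mol/L
[CO₃²⁻] = (3.01×10⁻⁶)(221)/491 = 1.35×10⁻⁶ mol/L
Q = [Ag⁺]^2[CO₃²⁻] = 8.38×10⁻¹¹
Because Q > Ksp (8.38×10⁻¹¹ vs 8.61×10⁻¹²), a precipitate of Ag₂CO₃ forms.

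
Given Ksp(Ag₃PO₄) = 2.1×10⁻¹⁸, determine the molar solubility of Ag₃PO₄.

1.7×10⁻⁵ M

Ag₃PO₄(s) ⇌ 3 Ag⁺(aq) + PO₄³⁻(aq)
Call the molar solubility s, so that [Ag⁺] = 3s and [PO₄³⁻] = s.
Ksp = [Ag⁺]^3[PO₄³⁻] = (3s)^3 · s = 27s^4
27s^4 = 2.1×10⁻¹⁸  ⇒  s^4 = 7.8×10⁻²⁰
s = (7.8×10⁻²⁰)^(1/4) = 1.7×10⁻⁵ mol L⁻¹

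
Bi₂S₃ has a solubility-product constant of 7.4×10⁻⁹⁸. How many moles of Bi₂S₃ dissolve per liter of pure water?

Bi₂S₃(s) ⇌ 2 Bi³⁺(aq) + 3 S²⁻(aq)
If s mol/L of Bi₂S₃ dissolves, [Bi³⁺] = 2s and [S²⁻] = 3s.
Ksp = [Bi³⁺]^2[S²⁻]^3 = (2s)^2 · (3s)^3 = 108s^5
108s^5 = 7.4×10⁻⁹⁸  ⇒  s^5 = 6.9×10⁻¹⁰⁰
s = (6.9×10⁻¹⁰⁰)^(1/5) = 1.5×10⁻²⁰ mol/L

1.5×10⁻²⁰ M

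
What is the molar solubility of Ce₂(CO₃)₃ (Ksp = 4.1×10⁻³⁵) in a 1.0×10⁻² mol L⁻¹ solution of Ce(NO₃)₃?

2.5×10⁻¹¹ M

Ce₂(CO₃)₃(s) ⇌ 2 Ce³⁺(aq) + 3 CO₃²⁻(aq)
Let s be the solubility of Ce₂(CO₃)₃ here. The common ion gives [Ce³⁺] ≈ 1.0×10⁻² mol L⁻¹, and [CO₃²⁻] = 3s.
Ksp = [Ce³⁺]^2[CO₃²⁻]^3 = (1.0×10⁻²)^2(3s)^3
(3s)^3 = 4.1×10⁻³⁵ / (1.0×10⁻²)^2 = 4.1×10⁻³¹
s = 2.5×10⁻¹¹ mol L⁻¹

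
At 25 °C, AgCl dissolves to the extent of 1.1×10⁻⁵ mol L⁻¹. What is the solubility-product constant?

AgCl(s) ⇌ Ag⁺(aq) + Cl⁻(aq)
Call the molar solubility s, so that [Ag⁺] = s and [Cl⁻] = s.
Ksp = [Ag⁺][Cl⁻] = s · s = s^2
Ksp = (1.1×10⁻⁵)^2 = 1.2×10⁻¹⁰

Ksp = 1.2×10⁻¹⁰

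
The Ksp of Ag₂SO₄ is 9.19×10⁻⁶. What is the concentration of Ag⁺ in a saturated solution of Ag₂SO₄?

Ag₂SO₄(s) ⇌ 2 Ag⁺(aq) + SO₄²⁻(aq)
Call the molar solubility s, so that [Ag⁺] = 2s and [SO₄²⁻] = s.
Ksp = [Ag⁺]^2[SO₄²⁻] = (2s)^2 · s = 4s^3 = 9.19×10⁻⁶
s = 1.32×10⁻² M
[Ag⁺] = 2s = 2.64×10⁻² M

2.64×10⁻² M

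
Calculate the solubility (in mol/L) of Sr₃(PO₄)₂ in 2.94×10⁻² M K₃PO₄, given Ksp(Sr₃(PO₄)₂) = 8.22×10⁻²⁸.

3.28×10⁻⁹ M

Sr₃(PO₄)₂(s) ⇌ 3 Sr²⁺(aq) + 2 PO₄³⁻(aq)
PO₄³⁻ is already present at 2.94×10⁻² M. If s mol/L of Sr₃(PO₄)₂ dissolves, [Sr²⁺] = 3s while [PO₄³⁻] ≈ 2.94×10⁻² M.
Ksp = [Sr²⁺]^3[PO₄³⁻]^2 = (3s)^3(2.94×10⁻²)^2
(3s)^3 = 8.22×10⁻²⁸ / (2.94×10⁻²)^2 = 9.51×10⁻²⁵
s = 3.28×10⁻⁹ M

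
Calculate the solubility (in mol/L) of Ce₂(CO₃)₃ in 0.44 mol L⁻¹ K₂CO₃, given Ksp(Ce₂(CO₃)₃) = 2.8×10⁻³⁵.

Ce₂(CO₃)₃(s) ⇌ 2 Ce³⁺(aq) + 3 CO₃²⁻(aq)
The solution already contains CO₃²⁻ at 0.44 mol L⁻¹. Let s be the molar solubility of Ce₂(CO₃)₃.
[CO₃²⁻] ≈ 0.44 mol L⁻¹ (common ion dominates); [Ce³⁺] = 2s.
Ksp = [Ce³⁺]^2[CO₃²⁻]^3 = (2s)^2(0.44)^3
(2s)^2 = 2.8×10⁻³⁵ / (0.44)^3 = 3.3×10⁻³⁴
s = 9.1×10⁻¹⁸ mol L⁻¹

9.1×10⁻¹⁸ M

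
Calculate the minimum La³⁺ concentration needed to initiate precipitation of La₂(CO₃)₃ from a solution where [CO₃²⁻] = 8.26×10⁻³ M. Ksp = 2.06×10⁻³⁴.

1.91×10⁻¹⁴ M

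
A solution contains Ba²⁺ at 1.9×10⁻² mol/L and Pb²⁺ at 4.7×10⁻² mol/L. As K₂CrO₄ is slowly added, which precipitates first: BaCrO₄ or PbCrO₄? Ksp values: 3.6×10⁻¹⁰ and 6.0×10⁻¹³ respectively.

Precipitation begins when Q = Ksp.
For BaCrO₄: [CrO₄²⁻] = (Ksp/[Ba²⁺]) = 1.9×10⁻⁸ mol/L
For PbCrO₄: [CrO₄²⁻] = (Ksp/[Pb²⁺]) = 1.3×10⁻¹¹ mol/L
PbCrO₄ requires the lower [CrO₄²⁻], so it precipitates first.

PbCrO₄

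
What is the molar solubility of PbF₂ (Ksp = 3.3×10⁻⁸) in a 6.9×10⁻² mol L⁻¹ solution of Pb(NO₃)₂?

3.5×10⁻⁴ M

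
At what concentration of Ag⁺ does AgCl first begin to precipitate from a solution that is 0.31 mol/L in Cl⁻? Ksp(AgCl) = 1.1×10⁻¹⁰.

Precipitation of each salt begins when its ion product equals Ksp.
AgCl(s) ⇌ Ag⁺(aq) + Cl⁻(aq)
Ksp = [Ag⁺][Cl⁻] = [Ag⁺](0.31)
[Ag⁺] = 1.1×10⁻¹⁰ / (0.31) = 3.5×10⁻¹⁰
[Ag⁺] = 3.5×10⁻¹⁰ mol/L

3.5×10⁻¹⁰ M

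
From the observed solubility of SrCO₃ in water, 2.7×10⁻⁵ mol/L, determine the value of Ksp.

SrCO₃(s) ⇌ Sr²⁺(aq) + CO₃²⁻(aq)
Call the molar solubility s, so that [Sr²⁺] = s and [CO₃²⁻] = s.
Ksp = [Sr²⁺][CO₃²⁻] = s · s = s^2
Ksp = (2.7×10⁻⁵)^2 = 7.3×10⁻¹⁰

Ksp = 7.3×10⁻¹⁰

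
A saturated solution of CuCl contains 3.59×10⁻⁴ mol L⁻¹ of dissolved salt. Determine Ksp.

CuCl(s) ⇌ Cu⁺(aq) + Cl⁻(aq)
For each mole of CuCl that dissolves per liter, [Cu⁺] = s and [Cl⁻] = s; let s denote this solubility.
Ksp = [Cu⁺][Cl⁻] = s · s = s^2
Ksp = (3.59×10⁻⁴)^2 = 1.29×10⁻⁷

Ksp = 1.29×10⁻⁷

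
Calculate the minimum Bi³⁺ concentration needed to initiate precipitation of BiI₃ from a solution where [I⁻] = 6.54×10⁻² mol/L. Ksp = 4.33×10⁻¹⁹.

1.55×10⁻¹⁵ M

Precipitation of each salt begins when its ion product equals Ksp.
BiI₃(s) ⇌ Bi³⁺(aq) + 3 I⁻(aq)
Ksp = [Bi³⁺][I⁻]^3 = [Bi³⁺](6.54×10⁻²)^3
[Bi³⁺] = 4.33×10⁻¹⁹ / (6.54×10⁻²)^3 = 1.55×10⁻¹⁵
[Bi³⁺] = 1.55×10⁻¹⁵ mol/L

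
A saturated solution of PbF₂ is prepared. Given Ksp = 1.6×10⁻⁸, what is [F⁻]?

PbF₂(s) ⇌ Pb²⁺(aq) + 2 F⁻(aq)
Call the molar solubility s, so that [Pb²⁺] = s and [F⁻] = 2s.
Ksp = [Pb²⁺][F⁻]^2 = s · (2s)^2 = 4s^3 = 1.6×10⁻⁸
s = 1.6×10⁻³ M
[F⁻] = 2s = 3.2×10⁻³ M

3.2×10⁻³ M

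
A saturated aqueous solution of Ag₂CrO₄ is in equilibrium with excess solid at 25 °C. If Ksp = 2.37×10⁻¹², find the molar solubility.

8.40×10⁻⁵ M

Ag₂CrO₄(s) ⇌ 2 Ag⁺(aq) + CrO₄²⁻(aq)
Let s be the molar solubility. Then [Ag⁺] = 2s and [CrO₄²⁻] = s.
Ksp = [Ag⁺]^2[CrO₄²⁻] = (2s)^2 · s = 4s^3
4s^3 = 2.37×10⁻¹²  ⇒  s^3 = 5.93×10⁻¹³
s = 8.40×10⁻⁵ M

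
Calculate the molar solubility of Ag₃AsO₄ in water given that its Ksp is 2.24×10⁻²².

1.70×10⁻⁶ M

Ag₃AsO₄(s) ⇌ 3 Ag⁺(aq) + AsO₄³⁻(aq)
For each mole of Ag₃AsO₄ that dissolves per liter, [Ag⁺] = 3s and [AsO₄³⁻] = s; let s denote this solubility.
Ksp = [Ag⁺]^3[AsO₄³⁻] = (3s)^3 · s = 27s^4
27s^4 = 2.24×10⁻²²  ⇒  s^4 = 8.30×10⁻²⁴
s = (8.30×10⁻²⁴)^(1/4) = 1.70×10⁻⁶ mol L⁻¹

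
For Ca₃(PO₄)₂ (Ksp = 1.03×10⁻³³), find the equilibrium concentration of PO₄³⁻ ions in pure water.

Ca₃(PO₄)₂(s) ⇌ 3 Ca²⁺(aq) + 2 PO₄³⁻(aq)
Let s be the molar solubility. Then [Ca²⁺] = 3s and [PO₄³⁻] = 2s.
Ksp = [Ca²⁺]^3[PO₄³⁻]^2 = (3s)^3 · (2s)^2 = 108s^5 = 1.03×10⁻³³
s = 9.91×10⁻⁸ mol/L
[PO₄³⁻] = 2s = 1.98×10⁻⁷ mol/L

1.98×10⁻⁷ M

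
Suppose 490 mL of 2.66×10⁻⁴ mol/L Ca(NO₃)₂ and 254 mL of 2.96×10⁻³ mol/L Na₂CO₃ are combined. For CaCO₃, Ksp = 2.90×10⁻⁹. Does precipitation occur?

The combined volume is 744 mL.
[Ca²⁺] = (2.66×10⁻⁴)(490)/744 = 1.75×10⁻⁴ mol/L
[CO₃²⁻] = (2.96×10⁻³)(254)/744 = 1.01×10⁻³ mol/L
Q = [Ca²⁺][CO₃²⁻] = 1.77×10⁻⁷
Q = 1.77×10⁻⁷ > Ksp = 2.90×10⁻⁹, so the solution is supersaturated and CaCO₃ precipitates.

Yes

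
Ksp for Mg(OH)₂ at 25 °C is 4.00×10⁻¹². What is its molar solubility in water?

Mg(OH)₂(s) ⇌ Mg²⁺(aq) + 2 OH⁻(aq)
Call the molar solubility s, so that [Mg²⁺] = s and [OH⁻] = 2s.
Ksp = [Mg²⁺][OH⁻]^2 = s · (2s)^2 = 4s^3
4s^3 = 4.00×10⁻¹²  ⇒  s^3 = 1.00×10⁻¹²
s = (1.00×10⁻¹²)^(1/3) = 1.00×10⁻⁴ M

1.00×10⁻⁴ M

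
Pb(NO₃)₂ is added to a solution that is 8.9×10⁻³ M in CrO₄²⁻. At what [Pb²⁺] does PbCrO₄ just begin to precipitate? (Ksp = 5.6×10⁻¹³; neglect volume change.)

Each salt precipitates once Q = Ksp for that salt.
PbCrO₄(s) ⇌ Pb²⁺(aq) + CrO₄²⁻(aq)
Ksp = [Pb²⁺][CrO₄²⁻] = [Pb²⁺](8.9×10⁻³)
[Pb²⁺] = 5.6×10⁻¹³ / (8.9×10⁻³) = 6.3×10⁻¹¹
[Pb²⁺] = 6.3×10⁻¹¹ M

6.3×10⁻¹¹ M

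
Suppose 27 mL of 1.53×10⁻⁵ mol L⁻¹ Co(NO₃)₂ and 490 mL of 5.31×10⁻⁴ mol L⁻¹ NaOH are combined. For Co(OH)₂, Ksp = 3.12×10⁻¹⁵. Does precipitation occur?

After mixing, V = 27 mL + 490 mL = 517 mL.
[Co²⁺] = (1.53×10⁻⁵)(27)/517 = 7.99×10⁻⁷ mol L⁻¹
[OH⁻] = (5.31×10⁻⁴)(490)/517 = 5.03×10⁻⁴ mol L⁻¹
Q = [Co²⁺][OH⁻]^2 = 2.02×10⁻¹³
Because Q > Ksp (2.02×10⁻¹³ vs 3.12×10⁻¹⁵), a precipitate of Co(OH)₂ forms.

Yes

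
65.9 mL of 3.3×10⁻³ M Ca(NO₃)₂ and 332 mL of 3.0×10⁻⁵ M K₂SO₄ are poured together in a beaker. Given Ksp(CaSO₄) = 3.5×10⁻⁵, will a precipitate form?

No

Total volume after mixing = 65.9 + 332 = 397.9 mL.
[Ca²⁺] = (3.3×10⁻³)(65.9)/397.9 = 5.5×10⁻⁴ M
[SO₄²⁻] = (3.0×10⁻⁵)(332)/397.9 = 2.5×10⁻⁵ M
Q = [Ca²⁺][SO₄²⁻] = 1.4×10⁻⁸
Q = 1.4×10⁻⁸ < Ksp = 3.5×10⁻⁵, so the solution is unsaturated and no precipitate forms.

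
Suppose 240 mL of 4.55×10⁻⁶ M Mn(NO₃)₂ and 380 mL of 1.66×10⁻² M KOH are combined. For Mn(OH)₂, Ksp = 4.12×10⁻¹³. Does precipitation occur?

Total volume after mixing = 240 + 380 = 620 mL.
[Mn²⁺] = (4.55×10⁻⁶)(240)/620 = 1.76×10⁻⁶ M
[OH⁻] = (1.66×10⁻²)(380)/620 = 1.02×10⁻² M
Q = [Mn²⁺][OH⁻]^2 = 1.82×10⁻¹⁰
Since Q (1.82×10⁻¹⁰) exceeds Ksp (4.12×10⁻¹³), Mn(OH)₂ will precipitate.

Yes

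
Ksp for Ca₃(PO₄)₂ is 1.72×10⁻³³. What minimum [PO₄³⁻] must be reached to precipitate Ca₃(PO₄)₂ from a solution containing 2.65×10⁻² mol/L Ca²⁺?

9.61×10⁻¹⁵ M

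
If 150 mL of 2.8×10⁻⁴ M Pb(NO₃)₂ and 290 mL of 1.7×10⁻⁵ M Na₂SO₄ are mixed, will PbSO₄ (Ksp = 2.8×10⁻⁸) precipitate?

After mixing, V = 150 mL + 290 mL = 440 mL.
[Pb²⁺] = (2.8×10⁻⁴)(150)/440 = 9.5×10⁻⁵ M
[SO₄²⁻] = (1.7×10⁻⁵)(290)/440 = 1.1×10⁻⁵ M
Q = [Pb²⁺][SO₄²⁻] = 1.1×10⁻⁹
Since Q (1.1×10⁻⁹) is less than Ksp (2.8×10⁻⁸), no PbSO₄ precipitates.

No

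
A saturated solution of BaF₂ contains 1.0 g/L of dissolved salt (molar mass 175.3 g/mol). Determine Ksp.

Ksp = 7.4×10⁻⁷

Molar solubility s = (1.0 g/L) / (175.3 g/mol) = 5.705×10⁻³ mol/L
BaF₂(s) ⇌ Ba²⁺(aq) + 2 F⁻(aq)
Call the molar solubility s, so that [Ba²⁺] = s and [F⁻] = 2s.
Ksp = [Ba²⁺][F⁻]^2 = s · (2s)^2 = 4s^3
Ksp = 4 × (5.705×10⁻³)^3 = 7.4×10⁻⁷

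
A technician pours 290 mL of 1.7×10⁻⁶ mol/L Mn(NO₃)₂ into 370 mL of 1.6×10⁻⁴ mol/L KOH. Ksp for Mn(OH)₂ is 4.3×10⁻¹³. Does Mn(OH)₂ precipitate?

Total volume after mixing = 290 + 370 = 660 mL.
[Mn²⁺] = (1.7×10⁻⁶)(290)/660 = 7.5×10⁻⁷ mol/L
[OH⁻] = (1.6×10⁻⁴)(370)/660 = 9.0×10⁻⁵ mol/L
Q = [Mn²⁺][OH⁻]^2 = 6.0×10⁻¹⁵
Q < Ksp (6.0×10⁻¹⁵ vs 4.3×10⁻¹³); the solution remains unsaturated and no precipitate forms.

No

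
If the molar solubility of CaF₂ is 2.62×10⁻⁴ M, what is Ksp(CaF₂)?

CaF₂(s) ⇌ Ca²⁺(aq) + 2 F⁻(aq)
Let s be the molar solubility. Then [Ca²⁺] = s and [F⁻] = 2s.
Ksp = [Ca²⁺][F⁻]^2 = s · (2s)^2 = 4s^3
Ksp = 4 × (2.62×10⁻⁴)^3 = 7.19×10⁻¹¹

Ksp = 7.19×10⁻¹¹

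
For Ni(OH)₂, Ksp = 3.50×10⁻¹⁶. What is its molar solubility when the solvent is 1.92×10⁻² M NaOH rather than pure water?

9.49×10⁻¹³ M

Ni(OH)₂(s) ⇌ Ni²⁺(aq) + 2 OH⁻(aq)
Let s be the solubility of Ni(OH)₂ here. The common ion gives [OH⁻] ≈ 1.92×10⁻² M, and [Ni²⁺] = s.
Ksp = [Ni²⁺][OH⁻]^2 = s(1.92×10⁻²)^2
s = 3.50×10⁻¹⁶ / (1.92×10⁻²)^2 = 9.49×10⁻¹³
s = 9.49×10⁻¹³ M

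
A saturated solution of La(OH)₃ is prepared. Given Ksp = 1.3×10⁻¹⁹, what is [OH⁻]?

La(OH)₃(s) ⇌ La³⁺(aq) + 3 OH⁻(aq)
Let s be the molar solubility. Then [La³⁺] = s and [OH⁻] = 3s.
Ksp = [La³⁺][OH⁻]^3 = s · (3s)^3 = 27s^4 = 1.3×10⁻¹⁹
s = 8.3×10⁻⁶ mol L⁻¹
[OH⁻] = 3s = 2.5×10⁻⁵ mol L⁻¹

2.5×10⁻⁵ M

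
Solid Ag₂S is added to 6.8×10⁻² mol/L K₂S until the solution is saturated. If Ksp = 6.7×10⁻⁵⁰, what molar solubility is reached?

Ag₂S(s) ⇌ 2 Ag⁺(aq) + S²⁻(aq)
The solution already contains S²⁻ at 6.8×10⁻² mol/L. Let s be the molar solubility of Ag₂S.
[S²⁻] ≈ 6.8×10⁻² mol/L (common ion dominates); [Ag⁺] = 2s.
Ksp = [Ag⁺]^2[S²⁻] = (2s)^2(6.8×10⁻²)
(2s)^2 = 6.7×10⁻⁵⁰ / (6.8×10⁻²) = 9.9×10⁻⁴⁹
s = 5.0×10⁻²⁵ mol/L

5.0×10⁻²⁵ M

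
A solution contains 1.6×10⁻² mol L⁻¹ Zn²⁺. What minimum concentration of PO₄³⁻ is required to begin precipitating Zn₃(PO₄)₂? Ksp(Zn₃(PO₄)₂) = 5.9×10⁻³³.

3.8×10⁻¹⁴ M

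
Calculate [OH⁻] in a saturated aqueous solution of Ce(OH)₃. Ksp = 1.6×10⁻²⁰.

Ce(OH)₃(s) ⇌ Ce³⁺(aq) + 3 OH⁻(aq)
If s mol/L of Ce(OH)₃ dissolves, [Ce³⁺] = s and [OH⁻] = 3s.
Ksp = [Ce³⁺][OH⁻]^3 = s · (3s)^3 = 27s^4 = 1.6×10⁻²⁰
s = 4.9×10⁻⁶ mol L⁻¹
[OH⁻] = 3s = 1.5×10⁻⁵ mol L⁻¹

1.5×10⁻⁵ M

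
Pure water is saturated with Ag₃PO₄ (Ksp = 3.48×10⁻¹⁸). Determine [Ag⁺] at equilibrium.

Ag₃PO₄(s) ⇌ 3 Ag⁺(aq) + PO₄³⁻(aq)
With molar solubility s: [Ag⁺] = 3s, [PO₄³⁻] = s.
Ksp = [Ag⁺]^3[PO₄³⁻] = (3s)^3 · s = 27s^4 = 3.48×10⁻¹⁸
s = 1.89×10⁻⁵ mol/L
[Ag⁺] = 3s = 5.68×10⁻⁵ mol/L

5.68×10⁻⁵ M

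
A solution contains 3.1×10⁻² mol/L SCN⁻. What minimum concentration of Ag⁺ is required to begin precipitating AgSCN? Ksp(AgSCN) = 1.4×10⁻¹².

A salt starts to precipitate once the ion product Q reaches its Ksp.
AgSCN(s) ⇌ Ag⁺(aq) + SCN⁻(aq)
Ksp = [Ag⁺][SCN⁻] = [Ag⁺](3.1×10⁻²)
[Ag⁺] = 1.4×10⁻¹² / (3.1×10⁻²) = 4.5×10⁻¹¹
[Ag⁺] = 4.5×10⁻¹¹ mol/L

4.5×10⁻¹¹ M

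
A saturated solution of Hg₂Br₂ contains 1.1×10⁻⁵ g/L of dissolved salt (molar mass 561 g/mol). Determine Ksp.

Ksp = 3.0×10⁻²³

Molar solubility s = (1.1×10⁻⁵ g/L) / (561 g/mol) = 1.961×10⁻⁸ mol/L
Hg₂Br₂(s) ⇌ Hg₂²⁺(aq) + 2 Br⁻(aq)
For each mole of Hg₂Br₂ that dissolves per liter, [Hg₂²⁺] = s and [Br⁻] = 2s; let s denote this solubility.
Ksp = [Hg₂²⁺][Br⁻]^2 = s · (2s)^2 = 4s^3
Ksp = 4 × (1.961×10⁻⁸)^3 = 3.0×10⁻²³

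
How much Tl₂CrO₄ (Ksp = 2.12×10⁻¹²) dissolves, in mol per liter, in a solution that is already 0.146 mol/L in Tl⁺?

9.95×10⁻¹¹ M

Tl₂CrO₄(s) ⇌ 2 Tl⁺(aq) + CrO₄²⁻(aq)
Tl⁺ is already present at 0.146 mol/L. If s mol/L of Tl₂CrO₄ dissolves, [CrO₄²⁻] = s while [Tl⁺] ≈ 0.146 mol/L.
Ksp = [Tl⁺]^2[CrO₄²⁻] = (0.146)^2s
s = 2.12×10⁻¹² / (0.146)^2 = 9.95×10⁻¹¹
s = 9.95×10⁻¹¹ mol/L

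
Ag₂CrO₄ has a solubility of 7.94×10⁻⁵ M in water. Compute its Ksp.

Ag₂CrO₄(s) ⇌ 2 Ag⁺(aq) + CrO₄²⁻(aq)
If s mol/L of Ag₂CrO₄ dissolves, [Ag⁺] = 2s and [CrO₄²⁻] = s.
Ksp = [Ag⁺]^2[CrO₄²⁻] = (2s)^2 · s = 4s^3
Ksp = 4 × (7.94×10⁻⁵)^3 = 2.00×10⁻¹²

Ksp = 2.00×10⁻¹²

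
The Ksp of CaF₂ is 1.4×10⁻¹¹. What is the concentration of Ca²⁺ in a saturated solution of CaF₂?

1.5×10⁻⁴ M

CaF₂(s) ⇌ Ca²⁺(aq) + 2 F⁻(aq)
Let s be the molar solubility. Then [Ca²⁺] = s and [F⁻] = 2s.
Ksp = [Ca²⁺][F⁻]^2 = s · (2s)^2 = 4s^3 = 1.4×10⁻¹¹
s = 1.5×10⁻⁴ mol L⁻¹
[Ca²⁺] = s = 1.5×10⁻⁴ mol L⁻¹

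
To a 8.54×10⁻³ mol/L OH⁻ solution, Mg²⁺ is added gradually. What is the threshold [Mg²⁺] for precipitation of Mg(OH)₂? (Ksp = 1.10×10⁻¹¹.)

1.51×10⁻⁷ M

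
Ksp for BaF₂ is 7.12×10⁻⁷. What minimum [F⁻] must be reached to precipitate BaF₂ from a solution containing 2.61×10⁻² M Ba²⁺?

5.22×10⁻³ M

Each salt precipitates once Q = Ksp for that salt.
BaF₂(s) ⇌ Ba²⁺(aq) + 2 F⁻(aq)
Ksp = [Ba²⁺][F⁻]^2 = [F⁻]^2(2.61×10⁻²)
[F⁻]^2 = 7.12×10⁻⁷ / (2.61×10⁻²) = 2.73×10⁻⁵
[F⁻] = 5.22×10⁻³ M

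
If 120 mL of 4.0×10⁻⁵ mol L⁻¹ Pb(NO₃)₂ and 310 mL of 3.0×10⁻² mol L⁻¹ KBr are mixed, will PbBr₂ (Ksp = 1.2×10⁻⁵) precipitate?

No

Total volume after mixing = 120 + 310 = 430 mL.
[Pb²⁺] = (4.0×10⁻⁵)(120)/430 = 1.1×10⁻⁵ mol L⁻¹
[Br⁻] = (3.0×10⁻²)(310)/430 = 2.2×10⁻² mol L⁻¹
Q = [Pb²⁺][Br⁻]^2 = 5.2×10⁻⁹
Q < Ksp (5.2×10⁻⁹ vs 1.2×10⁻⁵); the solution remains unsaturated and no precipitate forms.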